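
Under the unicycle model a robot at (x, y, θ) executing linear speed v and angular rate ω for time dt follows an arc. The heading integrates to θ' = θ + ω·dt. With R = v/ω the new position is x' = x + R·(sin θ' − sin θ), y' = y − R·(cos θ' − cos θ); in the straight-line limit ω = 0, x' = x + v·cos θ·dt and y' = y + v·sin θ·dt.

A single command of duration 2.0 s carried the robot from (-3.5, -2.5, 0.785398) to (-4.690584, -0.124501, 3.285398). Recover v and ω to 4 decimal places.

Δθ = 3.285398 − 0.785398 = 2.500000
ω = Δθ/dt = 2.500000/2.0 = 1.2500
R = −Δy/(cos θ' − cos θ) = 1.4000
v = R·ω = 1.4000·1.2500 = 1.7500

v = 1.7500, ω = 1.2500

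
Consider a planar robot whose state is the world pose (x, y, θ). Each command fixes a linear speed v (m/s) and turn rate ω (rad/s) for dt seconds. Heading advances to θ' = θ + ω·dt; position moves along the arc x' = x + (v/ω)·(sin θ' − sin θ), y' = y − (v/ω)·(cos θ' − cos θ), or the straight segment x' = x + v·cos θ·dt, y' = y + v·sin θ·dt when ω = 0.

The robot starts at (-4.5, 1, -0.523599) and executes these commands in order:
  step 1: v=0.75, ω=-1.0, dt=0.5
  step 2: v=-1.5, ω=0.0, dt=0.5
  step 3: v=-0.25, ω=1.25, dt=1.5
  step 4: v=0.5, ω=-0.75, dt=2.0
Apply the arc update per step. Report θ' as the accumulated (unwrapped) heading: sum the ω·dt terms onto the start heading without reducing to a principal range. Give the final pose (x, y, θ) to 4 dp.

(-4.0418, 1.5009, -0.6486)

step 1: θ'=-1.0236 (R=-0.7500) → pose (-4.2345, 0.7407, -1.0236)
step 2: θ'=-1.0236 (straight) → pose (-4.6247, 1.3812, -1.0236)
step 3: θ'=0.8514 (R=-0.2000) → pose (-4.9460, 1.4089, 0.8514)
step 4: θ'=-0.6486 (R=-0.6667) → pose (-4.0418, 1.5009, -0.6486)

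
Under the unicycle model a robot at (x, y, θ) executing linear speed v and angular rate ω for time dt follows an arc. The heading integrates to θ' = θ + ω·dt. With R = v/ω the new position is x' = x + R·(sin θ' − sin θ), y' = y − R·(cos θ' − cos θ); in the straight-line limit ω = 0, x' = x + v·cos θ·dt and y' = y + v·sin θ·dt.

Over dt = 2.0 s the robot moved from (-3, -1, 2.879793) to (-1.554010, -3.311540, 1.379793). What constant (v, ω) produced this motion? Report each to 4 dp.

v = -1.5000, ω = -0.7500

Δθ = 1.379793 − 2.879793 = -1.500000
ω = Δθ/dt = -1.500000/2.0 = -0.7500
R = −Δy/(cos θ' − cos θ) = 2.0000
v = R·ω = 2.0000·-0.7500 = -1.5000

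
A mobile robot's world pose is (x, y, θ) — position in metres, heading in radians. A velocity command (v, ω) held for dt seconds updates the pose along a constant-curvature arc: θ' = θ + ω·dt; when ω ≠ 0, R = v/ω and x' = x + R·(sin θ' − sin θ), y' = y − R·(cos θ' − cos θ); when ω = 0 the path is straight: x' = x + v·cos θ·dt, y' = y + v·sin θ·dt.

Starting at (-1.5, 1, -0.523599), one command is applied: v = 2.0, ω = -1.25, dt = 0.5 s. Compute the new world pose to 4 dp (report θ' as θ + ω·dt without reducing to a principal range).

θ' = -0.5236 + -1.25·0.5 = -1.1486
R = v/ω = 2.0/-1.25 = -1.6000
x' = -1.5 + -1.6000·(sin -1.1486 − sin -0.5236) = -0.8405
y' = 1 − -1.6000·(cos -1.1486 − cos -0.5236) = 0.2700

(-0.8405, 0.2700, -1.1486)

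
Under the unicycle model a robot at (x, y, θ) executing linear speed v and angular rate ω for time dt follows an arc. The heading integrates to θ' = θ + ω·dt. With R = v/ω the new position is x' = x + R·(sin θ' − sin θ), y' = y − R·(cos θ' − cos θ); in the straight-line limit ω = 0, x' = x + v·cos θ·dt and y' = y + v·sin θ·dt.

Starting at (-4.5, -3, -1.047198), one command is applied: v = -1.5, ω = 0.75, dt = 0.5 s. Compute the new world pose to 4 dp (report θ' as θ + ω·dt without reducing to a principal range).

θ' = -1.0472 + 0.75·0.5 = -0.6722
R = v/ω = -1.5/0.75 = -2.0000
x' = -4.5 + -2.0000·(sin -0.6722 − sin -1.0472) = -4.9866
y' = -3 − -2.0000·(cos -0.6722 − cos -1.0472) = -2.4351

(-4.9866, -2.4351, -0.6722)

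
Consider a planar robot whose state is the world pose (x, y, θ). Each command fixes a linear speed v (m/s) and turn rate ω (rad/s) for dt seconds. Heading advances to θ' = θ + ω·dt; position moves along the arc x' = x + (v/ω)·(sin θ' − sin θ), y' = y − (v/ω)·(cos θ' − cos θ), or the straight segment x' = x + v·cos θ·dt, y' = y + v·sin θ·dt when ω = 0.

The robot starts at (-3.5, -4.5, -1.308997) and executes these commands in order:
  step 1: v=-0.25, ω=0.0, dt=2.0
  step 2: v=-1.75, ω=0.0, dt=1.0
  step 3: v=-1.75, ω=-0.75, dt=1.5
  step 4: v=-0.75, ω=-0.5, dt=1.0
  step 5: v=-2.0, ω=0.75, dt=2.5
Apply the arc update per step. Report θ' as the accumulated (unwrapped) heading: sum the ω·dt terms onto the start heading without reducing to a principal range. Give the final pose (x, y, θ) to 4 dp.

step 1: θ'=-1.3090 (straight) → pose (-3.6294, -4.0170, -1.3090)
step 2: θ'=-1.3090 (straight) → pose (-4.0823, -2.3267, -1.3090)
step 3: θ'=-2.4340 (R=2.3333) → pose (-3.3452, 0.0504, -2.4340)
step 4: θ'=-2.9340 (R=1.5000) → pose (-2.6794, 0.3783, -2.9340)
step 5: θ'=-1.0590 (R=-2.6667) → pose (-0.9040, 4.2937, -1.0590)

(-0.9040, 4.2937, -1.0590)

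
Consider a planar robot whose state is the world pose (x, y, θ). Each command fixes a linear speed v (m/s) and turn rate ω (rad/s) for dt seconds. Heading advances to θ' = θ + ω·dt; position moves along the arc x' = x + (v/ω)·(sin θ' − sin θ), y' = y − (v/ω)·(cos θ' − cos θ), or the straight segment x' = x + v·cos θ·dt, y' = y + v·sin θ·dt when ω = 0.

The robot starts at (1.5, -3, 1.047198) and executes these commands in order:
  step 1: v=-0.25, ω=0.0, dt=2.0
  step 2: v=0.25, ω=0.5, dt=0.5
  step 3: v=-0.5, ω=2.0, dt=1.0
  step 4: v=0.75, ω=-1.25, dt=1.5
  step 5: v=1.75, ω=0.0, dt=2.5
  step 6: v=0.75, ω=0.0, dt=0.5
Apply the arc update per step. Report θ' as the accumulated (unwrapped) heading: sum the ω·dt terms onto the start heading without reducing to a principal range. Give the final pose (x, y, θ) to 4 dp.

(1.5947, 1.7466, 1.4222)

step 1: θ'=1.0472 (straight) → pose (1.2500, -3.4330, 1.0472)
step 2: θ'=1.2972 (R=0.5000) → pose (1.2984, -3.3181, 1.2972)
step 3: θ'=3.2972 (R=-0.2500) → pose (1.5778, -3.6326, 3.2972)
step 4: θ'=1.4222 (R=-0.6000) → pose (0.8915, -2.9511, 1.4222)
step 5: θ'=1.4222 (straight) → pose (1.5392, 1.3757, 1.4222)
step 6: θ'=1.4222 (straight) → pose (1.5947, 1.7466, 1.4222)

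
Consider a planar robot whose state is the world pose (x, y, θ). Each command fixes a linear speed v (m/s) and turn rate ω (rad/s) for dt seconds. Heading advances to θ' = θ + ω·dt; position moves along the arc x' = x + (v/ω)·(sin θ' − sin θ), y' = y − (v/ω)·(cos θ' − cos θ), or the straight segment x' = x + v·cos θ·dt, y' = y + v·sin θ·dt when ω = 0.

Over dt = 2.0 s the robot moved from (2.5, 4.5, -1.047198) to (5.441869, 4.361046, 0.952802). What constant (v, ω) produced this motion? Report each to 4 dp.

v = 1.7500, ω = 1.0000

Δθ = 0.952802 − -1.047198 = 2.000000
ω = Δθ/dt = 2.000000/2.0 = 1.0000
R = Δx/(sin θ' − sin θ) = 1.7500
v = R·ω = 1.7500·1.0000 = 1.7500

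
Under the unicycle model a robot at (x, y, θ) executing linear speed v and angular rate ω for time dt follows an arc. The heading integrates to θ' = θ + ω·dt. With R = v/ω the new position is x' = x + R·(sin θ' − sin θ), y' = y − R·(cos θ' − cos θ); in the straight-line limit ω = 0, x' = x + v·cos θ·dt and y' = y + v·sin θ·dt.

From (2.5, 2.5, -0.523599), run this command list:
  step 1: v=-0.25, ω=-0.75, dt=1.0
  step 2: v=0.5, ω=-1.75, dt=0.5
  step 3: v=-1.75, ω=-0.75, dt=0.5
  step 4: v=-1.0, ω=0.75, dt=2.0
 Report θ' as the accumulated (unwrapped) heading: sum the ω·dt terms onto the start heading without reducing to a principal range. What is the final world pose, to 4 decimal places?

(3.2828, 4.8591, -1.0236)

step 1: θ'=-1.2736 (R=0.3333) → pose (2.3479, 2.6911, -1.2736)
step 2: θ'=-2.1486 (R=-0.2857) → pose (2.3141, 2.4513, -2.1486)
step 3: θ'=-2.5236 (R=2.3333) → pose (2.9167, 3.0787, -2.5236)
step 4: θ'=-1.0236 (R=-1.3333) → pose (3.2828, 4.8591, -1.0236)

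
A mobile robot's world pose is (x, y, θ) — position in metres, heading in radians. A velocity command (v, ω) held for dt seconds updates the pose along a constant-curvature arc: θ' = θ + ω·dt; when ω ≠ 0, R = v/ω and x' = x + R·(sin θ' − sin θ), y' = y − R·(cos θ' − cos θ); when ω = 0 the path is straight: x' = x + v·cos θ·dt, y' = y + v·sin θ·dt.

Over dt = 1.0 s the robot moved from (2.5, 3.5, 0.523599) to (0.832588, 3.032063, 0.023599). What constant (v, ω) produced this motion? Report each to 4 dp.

Δθ = 0.023599 − 0.523599 = -0.500000
ω = Δθ/dt = -0.500000/1.0 = -0.5000
R = Δx/(sin θ' − sin θ) = 3.5000
v = R·ω = 3.5000·-0.5000 = -1.7500

v = -1.7500, ω = -0.5000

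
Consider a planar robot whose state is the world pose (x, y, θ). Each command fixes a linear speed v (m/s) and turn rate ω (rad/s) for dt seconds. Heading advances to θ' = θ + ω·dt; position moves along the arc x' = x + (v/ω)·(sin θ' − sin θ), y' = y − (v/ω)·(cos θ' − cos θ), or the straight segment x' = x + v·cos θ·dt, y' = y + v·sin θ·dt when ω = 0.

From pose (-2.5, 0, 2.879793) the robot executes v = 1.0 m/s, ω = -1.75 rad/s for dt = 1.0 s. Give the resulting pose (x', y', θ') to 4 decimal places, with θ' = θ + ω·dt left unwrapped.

θ' = 2.8798 + -1.75·1.0 = 1.1298
R = v/ω = 1.0/-1.75 = -0.5714
x' = -2.5 + -0.5714·(sin 1.1298 − sin 2.8798) = -2.8689
y' = 0 − -0.5714·(cos 1.1298 − cos 2.8798) = 0.7959

(-2.8689, 0.7959, 1.1298)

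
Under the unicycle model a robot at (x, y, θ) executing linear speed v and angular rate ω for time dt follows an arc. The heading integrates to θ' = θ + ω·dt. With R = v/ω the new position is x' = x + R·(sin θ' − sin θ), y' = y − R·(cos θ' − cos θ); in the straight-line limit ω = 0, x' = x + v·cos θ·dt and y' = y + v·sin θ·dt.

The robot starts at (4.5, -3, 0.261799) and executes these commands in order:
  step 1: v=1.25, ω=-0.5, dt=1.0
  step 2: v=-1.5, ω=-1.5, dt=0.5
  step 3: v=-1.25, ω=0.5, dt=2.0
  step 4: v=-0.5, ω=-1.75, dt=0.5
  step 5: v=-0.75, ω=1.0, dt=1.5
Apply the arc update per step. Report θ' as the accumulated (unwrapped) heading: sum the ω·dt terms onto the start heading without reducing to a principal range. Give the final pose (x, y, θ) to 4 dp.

step 1: θ'=-0.2382 (R=-2.5000) → pose (5.7369, -2.9854, -0.2382)
step 2: θ'=-0.9882 (R=1.0000) → pose (5.1379, -2.5638, -0.9882)
step 3: θ'=0.0118 (R=-2.5000) → pose (3.0208, -1.4395, 0.0118)
step 4: θ'=-0.8632 (R=0.2857) → pose (2.8003, -1.3395, -0.8632)
step 5: θ'=0.6368 (R=-0.7500) → pose (1.7844, -1.2240, 0.6368)

(1.7844, -1.2240, 0.6368)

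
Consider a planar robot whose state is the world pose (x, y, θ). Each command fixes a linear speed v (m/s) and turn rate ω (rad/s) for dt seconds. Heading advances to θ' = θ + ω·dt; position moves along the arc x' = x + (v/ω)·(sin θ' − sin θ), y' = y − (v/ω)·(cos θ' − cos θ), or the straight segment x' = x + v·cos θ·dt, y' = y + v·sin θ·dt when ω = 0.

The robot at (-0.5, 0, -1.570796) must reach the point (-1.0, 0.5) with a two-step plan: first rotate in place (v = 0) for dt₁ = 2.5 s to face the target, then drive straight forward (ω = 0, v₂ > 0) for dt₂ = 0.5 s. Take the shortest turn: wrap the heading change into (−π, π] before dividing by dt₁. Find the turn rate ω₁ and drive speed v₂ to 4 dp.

ω₁ = -0.9425, v₂ = 1.4142

heading to target = atan2(0.5−0, -1−-0.5) = 2.3562
Δθ = wrap(2.3562 − -1.5708) = -2.3562; ω₁ = Δθ/dt₁ = -0.9425
distance = √((-1−-0.5)² + (0.5−0)²) = 0.7071; v₂ = distance/dt₂ = 1.4142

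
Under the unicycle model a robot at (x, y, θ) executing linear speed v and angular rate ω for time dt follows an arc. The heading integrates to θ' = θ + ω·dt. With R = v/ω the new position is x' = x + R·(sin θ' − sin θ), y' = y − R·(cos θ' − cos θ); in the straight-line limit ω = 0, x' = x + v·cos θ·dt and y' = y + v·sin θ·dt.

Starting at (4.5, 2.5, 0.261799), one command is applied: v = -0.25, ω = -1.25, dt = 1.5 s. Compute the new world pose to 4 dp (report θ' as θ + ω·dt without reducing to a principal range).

(4.2484, 2.7017, -1.6132)

θ' = 0.2618 + -1.25·1.5 = -1.6132
R = v/ω = -0.25/-1.25 = 0.2000
x' = 4.5 + 0.2000·(sin -1.6132 − sin 0.2618) = 4.2484
y' = 2.5 − 0.2000·(cos -1.6132 − cos 0.2618) = 2.7017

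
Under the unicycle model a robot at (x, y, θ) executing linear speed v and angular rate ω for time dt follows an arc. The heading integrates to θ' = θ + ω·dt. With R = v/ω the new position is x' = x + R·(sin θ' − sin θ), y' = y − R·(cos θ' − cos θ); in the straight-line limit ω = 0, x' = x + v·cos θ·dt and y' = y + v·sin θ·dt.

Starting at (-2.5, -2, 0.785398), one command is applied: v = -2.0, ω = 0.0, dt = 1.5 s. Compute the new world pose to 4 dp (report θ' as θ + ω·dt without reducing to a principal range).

θ' = 0.7854 + 0.0·1.5 = 0.7854
ω = 0 → straight: x' = -2.5 + -2.0·cos(0.7854)·1.5 = -4.6213
y' = -2 + -2.0·sin(0.7854)·1.5 = -4.1213

(-4.6213, -4.1213, 0.7854)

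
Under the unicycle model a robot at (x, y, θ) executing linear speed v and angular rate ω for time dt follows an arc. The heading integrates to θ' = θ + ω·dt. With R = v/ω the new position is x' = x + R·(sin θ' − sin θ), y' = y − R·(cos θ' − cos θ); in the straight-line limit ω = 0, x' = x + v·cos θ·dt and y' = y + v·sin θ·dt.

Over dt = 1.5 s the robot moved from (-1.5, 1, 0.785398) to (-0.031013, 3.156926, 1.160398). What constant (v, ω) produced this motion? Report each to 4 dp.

v = 1.7500, ω = 0.2500

Δθ = 1.160398 − 0.785398 = 0.375000
ω = Δθ/dt = 0.375000/1.5 = 0.2500
R = −Δy/(cos θ' − cos θ) = 7.0000
v = R·ω = 7.0000·0.2500 = 1.7500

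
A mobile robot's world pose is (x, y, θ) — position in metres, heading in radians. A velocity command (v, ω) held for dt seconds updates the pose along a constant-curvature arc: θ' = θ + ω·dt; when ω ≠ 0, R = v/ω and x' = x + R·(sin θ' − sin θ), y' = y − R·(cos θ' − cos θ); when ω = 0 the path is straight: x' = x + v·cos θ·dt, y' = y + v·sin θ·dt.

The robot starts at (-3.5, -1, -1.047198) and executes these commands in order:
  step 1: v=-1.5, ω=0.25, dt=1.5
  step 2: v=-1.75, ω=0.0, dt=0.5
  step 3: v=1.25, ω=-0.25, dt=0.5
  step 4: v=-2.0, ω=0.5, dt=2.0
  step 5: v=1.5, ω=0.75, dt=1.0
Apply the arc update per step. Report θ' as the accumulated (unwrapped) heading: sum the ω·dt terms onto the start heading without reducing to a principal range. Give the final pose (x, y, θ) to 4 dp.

step 1: θ'=-0.6722 (R=-6.0000) → pose (-4.9599, 0.6947, -0.6722)
step 2: θ'=-0.6722 (straight) → pose (-5.6446, 1.2396, -0.6722)
step 3: θ'=-0.7972 (R=-5.0000) → pose (-5.1811, 0.8209, -0.7972)
step 4: θ'=0.2028 (R=-4.0000) → pose (-8.8484, 1.9441, 0.2028)
step 5: θ'=0.9528 (R=2.0000) → pose (-7.6211, 2.7443, 0.9528)

(-7.6211, 2.7443, 0.9528)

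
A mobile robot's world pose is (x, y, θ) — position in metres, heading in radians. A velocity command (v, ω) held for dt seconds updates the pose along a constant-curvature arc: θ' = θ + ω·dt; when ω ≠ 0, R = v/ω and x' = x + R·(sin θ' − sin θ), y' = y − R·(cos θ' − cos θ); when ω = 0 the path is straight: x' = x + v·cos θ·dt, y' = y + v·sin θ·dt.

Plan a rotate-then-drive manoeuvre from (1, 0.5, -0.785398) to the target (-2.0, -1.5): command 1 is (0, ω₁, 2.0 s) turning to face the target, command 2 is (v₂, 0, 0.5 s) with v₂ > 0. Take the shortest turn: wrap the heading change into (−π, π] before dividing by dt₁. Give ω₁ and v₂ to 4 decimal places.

heading to target = atan2(-1.5−0.5, -2−1) = -2.5536
Δθ = wrap(-2.5536 − -0.7854) = -1.7682; ω₁ = Δθ/dt₁ = -0.8841
distance = √((-2−1)² + (-1.5−0.5)²) = 3.6056; v₂ = distance/dt₂ = 7.2111

ω₁ = -0.8841, v₂ = 7.2111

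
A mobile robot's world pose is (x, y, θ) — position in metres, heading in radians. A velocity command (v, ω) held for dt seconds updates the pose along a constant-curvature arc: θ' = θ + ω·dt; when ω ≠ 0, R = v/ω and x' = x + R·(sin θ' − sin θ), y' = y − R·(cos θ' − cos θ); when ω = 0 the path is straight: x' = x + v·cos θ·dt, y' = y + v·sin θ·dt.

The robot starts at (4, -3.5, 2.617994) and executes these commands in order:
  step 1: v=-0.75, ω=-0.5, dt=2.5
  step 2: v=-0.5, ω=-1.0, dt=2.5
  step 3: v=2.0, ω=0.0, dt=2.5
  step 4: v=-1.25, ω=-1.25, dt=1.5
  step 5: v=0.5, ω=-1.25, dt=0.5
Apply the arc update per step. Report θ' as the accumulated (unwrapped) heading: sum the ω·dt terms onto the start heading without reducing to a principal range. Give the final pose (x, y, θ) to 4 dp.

step 1: θ'=1.3680 (R=1.5000) → pose (4.7193, -5.1012, 1.3680)
step 2: θ'=-1.1320 (R=0.5000) → pose (3.7769, -5.2129, -1.1320)
step 3: θ'=-1.1320 (straight) → pose (5.9011, -9.7392, -1.1320)
step 4: θ'=-3.0070 (R=1.0000) → pose (6.6722, -8.3234, -3.0070)
step 5: θ'=-3.6320 (R=-0.4000) → pose (6.4301, -8.2799, -3.6320)

(6.4301, -8.2799, -3.6320)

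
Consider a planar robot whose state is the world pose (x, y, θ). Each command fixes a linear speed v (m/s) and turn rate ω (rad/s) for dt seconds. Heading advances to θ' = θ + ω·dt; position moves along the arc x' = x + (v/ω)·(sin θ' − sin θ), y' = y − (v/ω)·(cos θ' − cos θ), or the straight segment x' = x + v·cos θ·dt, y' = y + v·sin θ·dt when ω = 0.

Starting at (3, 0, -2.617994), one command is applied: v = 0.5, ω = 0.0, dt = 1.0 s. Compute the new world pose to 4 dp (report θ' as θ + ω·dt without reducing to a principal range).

(2.5670, -0.2500, -2.6180)

θ' = -2.6180 + 0.0·1.0 = -2.6180
ω = 0 → straight: x' = 3 + 0.5·cos(-2.6180)·1.0 = 2.5670
y' = 0 + 0.5·sin(-2.6180)·1.0 = -0.2500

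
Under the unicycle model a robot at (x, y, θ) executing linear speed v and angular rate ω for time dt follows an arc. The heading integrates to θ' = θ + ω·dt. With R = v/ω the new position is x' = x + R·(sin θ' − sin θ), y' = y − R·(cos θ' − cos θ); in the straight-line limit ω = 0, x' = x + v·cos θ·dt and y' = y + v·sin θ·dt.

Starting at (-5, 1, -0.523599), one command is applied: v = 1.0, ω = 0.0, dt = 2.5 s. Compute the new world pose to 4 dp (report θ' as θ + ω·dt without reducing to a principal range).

θ' = -0.5236 + 0.0·2.5 = -0.5236
ω = 0 → straight: x' = -5 + 1.0·cos(-0.5236)·2.5 = -2.8349
y' = 1 + 1.0·sin(-0.5236)·2.5 = -0.2500

(-2.8349, -0.2500, -0.5236)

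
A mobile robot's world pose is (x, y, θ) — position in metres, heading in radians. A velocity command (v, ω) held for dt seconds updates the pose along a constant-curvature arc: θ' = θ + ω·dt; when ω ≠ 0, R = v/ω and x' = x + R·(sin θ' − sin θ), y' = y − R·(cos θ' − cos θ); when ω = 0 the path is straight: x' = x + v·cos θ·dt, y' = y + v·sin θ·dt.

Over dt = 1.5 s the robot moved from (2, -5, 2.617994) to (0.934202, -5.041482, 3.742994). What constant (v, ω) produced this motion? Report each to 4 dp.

v = 0.7500, ω = 0.7500

Δθ = 3.742994 − 2.617994 = 1.125000
ω = Δθ/dt = 1.125000/1.5 = 0.7500
R = Δx/(sin θ' − sin θ) = 1.0000
v = R·ω = 1.0000·0.7500 = 0.7500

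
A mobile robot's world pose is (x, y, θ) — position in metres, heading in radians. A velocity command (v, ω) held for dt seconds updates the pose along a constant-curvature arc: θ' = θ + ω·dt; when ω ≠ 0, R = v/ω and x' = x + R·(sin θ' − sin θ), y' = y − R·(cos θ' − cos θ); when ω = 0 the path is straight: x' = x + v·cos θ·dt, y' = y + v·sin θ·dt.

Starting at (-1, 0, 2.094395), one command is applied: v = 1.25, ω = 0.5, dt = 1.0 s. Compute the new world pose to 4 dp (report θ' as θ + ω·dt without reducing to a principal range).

θ' = 2.0944 + 0.5·1.0 = 2.5944
R = v/ω = 1.25/0.5 = 2.5000
x' = -1 + 2.5000·(sin 2.5944 − sin 2.0944) = -1.8643
y' = 0 − 2.5000·(cos 2.5944 − cos 2.0944) = 0.8850

(-1.8643, 0.8850, 2.5944)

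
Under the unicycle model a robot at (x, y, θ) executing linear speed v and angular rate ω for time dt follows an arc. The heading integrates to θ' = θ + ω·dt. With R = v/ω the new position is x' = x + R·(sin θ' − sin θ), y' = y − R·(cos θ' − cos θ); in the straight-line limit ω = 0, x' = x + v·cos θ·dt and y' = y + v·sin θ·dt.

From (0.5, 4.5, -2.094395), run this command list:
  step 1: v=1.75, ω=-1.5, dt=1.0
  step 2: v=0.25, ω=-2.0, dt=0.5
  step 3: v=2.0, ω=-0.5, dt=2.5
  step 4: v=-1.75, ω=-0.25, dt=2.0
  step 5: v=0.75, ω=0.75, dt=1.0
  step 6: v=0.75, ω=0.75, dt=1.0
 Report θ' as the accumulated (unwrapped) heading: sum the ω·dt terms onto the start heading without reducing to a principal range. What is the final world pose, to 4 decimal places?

(-1.1670, 8.4403, -4.8444)

step 1: θ'=-3.5944 (R=-1.1667) → pose (-1.0208, 4.0342, -3.5944)
step 2: θ'=-4.5944 (R=-0.1250) → pose (-1.0902, 4.1319, -4.5944)
step 3: θ'=-5.8444 (R=-4.0000) → pose (1.1826, 8.2239, -5.8444)
step 4: θ'=-6.3444 (R=7.0000) → pose (-2.2195, 7.5738, -6.3444)
step 5: θ'=-5.5944 (R=1.0000) → pose (-1.5227, 7.8000, -5.5944)
step 6: θ'=-4.8444 (R=1.0000) → pose (-1.1670, 8.4403, -4.8444)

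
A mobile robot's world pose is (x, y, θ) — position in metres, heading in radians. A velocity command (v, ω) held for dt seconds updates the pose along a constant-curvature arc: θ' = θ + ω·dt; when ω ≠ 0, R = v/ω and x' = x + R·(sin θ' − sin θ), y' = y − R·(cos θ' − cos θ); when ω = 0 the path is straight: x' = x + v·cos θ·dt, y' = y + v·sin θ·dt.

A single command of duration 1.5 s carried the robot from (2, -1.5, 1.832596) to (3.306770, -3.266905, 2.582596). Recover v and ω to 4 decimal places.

v = -1.5000, ω = 0.5000

Δθ = 2.582596 − 1.832596 = 0.750000
ω = Δθ/dt = 0.750000/1.5 = 0.5000
R = −Δy/(cos θ' − cos θ) = -3.0000
v = R·ω = -3.0000·0.5000 = -1.5000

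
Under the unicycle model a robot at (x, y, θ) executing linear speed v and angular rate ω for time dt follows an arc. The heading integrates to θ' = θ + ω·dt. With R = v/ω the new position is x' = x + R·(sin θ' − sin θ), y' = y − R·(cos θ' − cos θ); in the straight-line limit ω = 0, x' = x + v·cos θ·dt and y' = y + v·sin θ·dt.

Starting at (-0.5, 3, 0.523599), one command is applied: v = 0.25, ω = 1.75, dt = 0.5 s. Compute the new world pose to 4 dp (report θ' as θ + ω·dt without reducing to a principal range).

θ' = 0.5236 + 1.75·0.5 = 1.3986
R = v/ω = 0.25/1.75 = 0.1429
x' = -0.5 + 0.1429·(sin 1.3986 − sin 0.5236) = -0.4307
y' = 3 − 0.1429·(cos 1.3986 − cos 0.5236) = 3.0992

(-0.4307, 3.0992, 1.3986)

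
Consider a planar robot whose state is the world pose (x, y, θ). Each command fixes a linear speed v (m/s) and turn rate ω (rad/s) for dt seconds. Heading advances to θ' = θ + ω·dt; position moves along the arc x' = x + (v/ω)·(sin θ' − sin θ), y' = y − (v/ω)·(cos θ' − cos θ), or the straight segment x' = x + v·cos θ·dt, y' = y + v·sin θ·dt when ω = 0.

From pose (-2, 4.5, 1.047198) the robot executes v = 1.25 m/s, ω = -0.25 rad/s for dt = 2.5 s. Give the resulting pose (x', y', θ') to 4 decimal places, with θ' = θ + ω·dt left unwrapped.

θ' = 1.0472 + -0.25·2.5 = 0.4222
R = v/ω = 1.25/-0.25 = -5.0000
x' = -2 + -5.0000·(sin 0.4222 − sin 1.0472) = 0.2813
y' = 4.5 − -5.0000·(cos 0.4222 − cos 1.0472) = 6.5610

(0.2813, 6.5610, 0.4222)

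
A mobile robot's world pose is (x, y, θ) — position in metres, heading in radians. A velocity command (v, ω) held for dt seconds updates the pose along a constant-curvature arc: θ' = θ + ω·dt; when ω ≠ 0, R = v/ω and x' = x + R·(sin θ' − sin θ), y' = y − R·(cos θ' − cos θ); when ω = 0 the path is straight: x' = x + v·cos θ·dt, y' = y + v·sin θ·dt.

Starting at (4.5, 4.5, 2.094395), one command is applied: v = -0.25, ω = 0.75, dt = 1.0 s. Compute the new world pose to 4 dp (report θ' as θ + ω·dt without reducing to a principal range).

(4.6911, 4.3479, 2.8444)

θ' = 2.0944 + 0.75·1.0 = 2.8444
R = v/ω = -0.25/0.75 = -0.3333
x' = 4.5 + -0.3333·(sin 2.8444 − sin 2.0944) = 4.6911
y' = 4.5 − -0.3333·(cos 2.8444 − cos 2.0944) = 4.3479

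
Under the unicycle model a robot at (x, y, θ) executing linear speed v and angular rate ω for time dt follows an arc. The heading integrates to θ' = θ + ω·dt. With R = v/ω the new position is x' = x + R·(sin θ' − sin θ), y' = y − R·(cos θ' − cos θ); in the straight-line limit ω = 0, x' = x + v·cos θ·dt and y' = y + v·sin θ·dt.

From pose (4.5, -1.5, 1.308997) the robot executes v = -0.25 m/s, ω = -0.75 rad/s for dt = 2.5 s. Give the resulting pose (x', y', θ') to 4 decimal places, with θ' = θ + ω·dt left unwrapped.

(3.9993, -1.6951, -0.5660)

θ' = 1.3090 + -0.75·2.5 = -0.5660
R = v/ω = -0.25/-0.75 = 0.3333
x' = 4.5 + 0.3333·(sin -0.5660 − sin 1.3090) = 3.9993
y' = -1.5 − 0.3333·(cos -0.5660 − cos 1.3090) = -1.6951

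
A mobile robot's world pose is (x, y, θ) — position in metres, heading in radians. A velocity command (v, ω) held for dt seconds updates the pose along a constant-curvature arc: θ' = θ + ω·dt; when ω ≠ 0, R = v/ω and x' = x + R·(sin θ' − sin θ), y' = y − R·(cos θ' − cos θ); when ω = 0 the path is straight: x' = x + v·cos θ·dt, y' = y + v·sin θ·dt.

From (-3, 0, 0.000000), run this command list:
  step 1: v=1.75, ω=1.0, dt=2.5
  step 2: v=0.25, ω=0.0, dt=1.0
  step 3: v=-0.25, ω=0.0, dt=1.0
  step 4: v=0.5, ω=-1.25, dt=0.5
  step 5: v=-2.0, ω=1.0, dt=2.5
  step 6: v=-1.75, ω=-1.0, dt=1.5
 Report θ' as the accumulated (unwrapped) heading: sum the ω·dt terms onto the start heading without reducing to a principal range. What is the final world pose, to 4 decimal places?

step 1: θ'=2.5000 (R=1.7500) → pose (-1.9527, 3.1520, 2.5000)
step 2: θ'=2.5000 (straight) → pose (-2.1530, 3.3016, 2.5000)
step 3: θ'=2.5000 (straight) → pose (-1.9527, 3.1520, 2.5000)
step 4: θ'=1.8750 (R=-0.4000) → pose (-2.0949, 3.3526, 1.8750)
step 5: θ'=4.3750 (R=-2.0000) → pose (1.7005, 3.2897, 4.3750)
step 6: θ'=2.8750 (R=1.7500) → pose (3.8129, 4.3986, 2.8750)

(3.8129, 4.3986, 2.8750)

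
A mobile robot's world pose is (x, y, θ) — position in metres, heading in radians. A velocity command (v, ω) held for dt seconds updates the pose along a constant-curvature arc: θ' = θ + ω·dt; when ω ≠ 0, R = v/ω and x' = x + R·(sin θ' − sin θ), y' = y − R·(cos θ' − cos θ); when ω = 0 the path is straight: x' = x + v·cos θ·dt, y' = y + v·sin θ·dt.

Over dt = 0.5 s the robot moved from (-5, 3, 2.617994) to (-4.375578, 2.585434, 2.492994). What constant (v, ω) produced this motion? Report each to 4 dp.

Δθ = 2.492994 − 2.617994 = -0.125000
ω = Δθ/dt = -0.125000/0.5 = -0.2500
R = Δx/(sin θ' − sin θ) = 6.0000
v = R·ω = 6.0000·-0.2500 = -1.5000

v = -1.5000, ω = -0.2500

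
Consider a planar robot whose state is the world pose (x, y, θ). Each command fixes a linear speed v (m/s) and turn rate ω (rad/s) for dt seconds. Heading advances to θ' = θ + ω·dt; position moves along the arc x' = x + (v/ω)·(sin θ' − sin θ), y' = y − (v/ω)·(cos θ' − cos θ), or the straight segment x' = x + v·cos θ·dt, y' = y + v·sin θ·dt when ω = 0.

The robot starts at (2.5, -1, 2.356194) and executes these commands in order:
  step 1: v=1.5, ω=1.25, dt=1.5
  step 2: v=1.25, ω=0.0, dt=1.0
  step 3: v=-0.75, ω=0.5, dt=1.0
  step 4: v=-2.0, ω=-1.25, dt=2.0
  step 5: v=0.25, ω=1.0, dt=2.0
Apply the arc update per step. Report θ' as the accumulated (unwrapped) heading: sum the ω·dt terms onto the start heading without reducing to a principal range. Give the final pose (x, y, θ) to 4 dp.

step 1: θ'=4.2312 (R=1.2000) → pose (0.5877, -1.2931, 4.2312)
step 2: θ'=4.2312 (straight) → pose (0.0092, -2.4012, 4.2312)
step 3: θ'=4.7312 (R=-1.5000) → pose (0.1793, -1.6787, 4.7312)
step 4: θ'=2.2312 (R=1.6000) → pose (3.0426, -0.6671, 2.2312)
step 5: θ'=4.2312 (R=0.2500) → pose (2.6235, -0.7048, 4.2312)

(2.6235, -0.7048, 4.2312)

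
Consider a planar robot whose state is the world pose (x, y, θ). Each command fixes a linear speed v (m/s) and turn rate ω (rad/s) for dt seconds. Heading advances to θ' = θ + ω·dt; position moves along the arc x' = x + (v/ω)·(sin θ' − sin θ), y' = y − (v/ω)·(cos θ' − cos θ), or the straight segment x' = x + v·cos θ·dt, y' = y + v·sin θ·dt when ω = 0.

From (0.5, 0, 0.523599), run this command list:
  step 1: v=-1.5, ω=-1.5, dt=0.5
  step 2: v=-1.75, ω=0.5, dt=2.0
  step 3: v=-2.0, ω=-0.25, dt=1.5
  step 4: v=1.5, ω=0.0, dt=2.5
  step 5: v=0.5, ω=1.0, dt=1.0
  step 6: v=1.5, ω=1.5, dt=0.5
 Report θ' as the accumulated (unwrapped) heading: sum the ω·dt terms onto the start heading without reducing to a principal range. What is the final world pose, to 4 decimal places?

(-2.3333, -0.1167, 2.1486)

step 1: θ'=-0.2264 (R=1.0000) → pose (-0.2245, -0.1085, -0.2264)
step 2: θ'=0.7736 (R=-3.5000) → pose (-3.4556, -1.0152, 0.7736)
step 3: θ'=0.3986 (R=8.0000) → pose (-5.9403, -2.6649, 0.3986)
step 4: θ'=0.3986 (straight) → pose (-2.4843, -1.2094, 0.3986)
step 5: θ'=1.3986 (R=0.5000) → pose (-2.1858, -0.8343, 1.3986)
step 6: θ'=2.1486 (R=1.0000) → pose (-2.3333, -0.1167, 2.1486)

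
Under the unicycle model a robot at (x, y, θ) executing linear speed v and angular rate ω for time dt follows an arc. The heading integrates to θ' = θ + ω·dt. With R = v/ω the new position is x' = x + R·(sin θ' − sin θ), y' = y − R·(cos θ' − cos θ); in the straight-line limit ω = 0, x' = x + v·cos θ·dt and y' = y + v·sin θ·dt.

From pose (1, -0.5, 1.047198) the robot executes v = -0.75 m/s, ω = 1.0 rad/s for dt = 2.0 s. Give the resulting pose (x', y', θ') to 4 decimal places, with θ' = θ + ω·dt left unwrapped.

θ' = 1.0472 + 1.0·2.0 = 3.0472
R = v/ω = -0.75/1.0 = -0.7500
x' = 1 + -0.7500·(sin 3.0472 − sin 1.0472) = 1.5788
y' = -0.5 − -0.7500·(cos 3.0472 − cos 1.0472) = -1.6217

(1.5788, -1.6217, 3.0472)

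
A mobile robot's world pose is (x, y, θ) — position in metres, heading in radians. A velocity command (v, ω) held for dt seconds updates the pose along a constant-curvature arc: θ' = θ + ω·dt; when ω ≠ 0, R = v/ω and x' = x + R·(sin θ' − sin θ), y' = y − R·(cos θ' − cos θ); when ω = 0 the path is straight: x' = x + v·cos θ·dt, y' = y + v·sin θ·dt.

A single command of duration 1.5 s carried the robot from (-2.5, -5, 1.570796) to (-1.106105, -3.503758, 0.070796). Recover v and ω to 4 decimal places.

v = 1.5000, ω = -1.0000

Δθ = 0.070796 − 1.570796 = -1.500000
ω = Δθ/dt = -1.500000/1.5 = -1.0000
R = −Δy/(cos θ' − cos θ) = -1.5000
v = R·ω = -1.5000·-1.0000 = 1.5000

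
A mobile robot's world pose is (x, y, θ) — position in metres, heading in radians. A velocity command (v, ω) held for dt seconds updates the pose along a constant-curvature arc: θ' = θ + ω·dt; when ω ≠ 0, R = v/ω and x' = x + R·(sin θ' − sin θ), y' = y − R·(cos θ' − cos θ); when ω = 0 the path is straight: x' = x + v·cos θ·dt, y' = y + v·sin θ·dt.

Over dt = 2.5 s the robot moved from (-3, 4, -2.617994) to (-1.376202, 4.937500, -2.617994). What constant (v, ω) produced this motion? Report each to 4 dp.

v = -0.7500, ω = 0.0000

Δθ = -2.617994 − -2.617994 = 0.000000
ω = Δθ/dt = 0.000000/2.5 = 0.0000
ω = 0 → v = (Δx·cos θ + Δy·sin θ)/dt = -0.7500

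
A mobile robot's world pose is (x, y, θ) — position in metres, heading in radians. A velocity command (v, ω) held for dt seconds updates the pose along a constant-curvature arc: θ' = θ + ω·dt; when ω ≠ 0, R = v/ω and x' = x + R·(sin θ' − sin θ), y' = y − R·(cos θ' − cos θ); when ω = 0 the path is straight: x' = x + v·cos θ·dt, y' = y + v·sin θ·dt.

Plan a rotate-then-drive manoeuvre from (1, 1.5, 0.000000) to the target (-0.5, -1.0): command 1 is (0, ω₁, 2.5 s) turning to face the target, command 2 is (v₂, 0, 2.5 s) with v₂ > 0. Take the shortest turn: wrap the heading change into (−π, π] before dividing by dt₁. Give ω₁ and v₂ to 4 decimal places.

heading to target = atan2(-1−1.5, -0.5−1) = -2.1112
Δθ = wrap(-2.1112 − 0.0000) = -2.1112; ω₁ = Δθ/dt₁ = -0.8445
distance = √((-0.5−1)² + (-1−1.5)²) = 2.9155; v₂ = distance/dt₂ = 1.1662

ω₁ = -0.8445, v₂ = 1.1662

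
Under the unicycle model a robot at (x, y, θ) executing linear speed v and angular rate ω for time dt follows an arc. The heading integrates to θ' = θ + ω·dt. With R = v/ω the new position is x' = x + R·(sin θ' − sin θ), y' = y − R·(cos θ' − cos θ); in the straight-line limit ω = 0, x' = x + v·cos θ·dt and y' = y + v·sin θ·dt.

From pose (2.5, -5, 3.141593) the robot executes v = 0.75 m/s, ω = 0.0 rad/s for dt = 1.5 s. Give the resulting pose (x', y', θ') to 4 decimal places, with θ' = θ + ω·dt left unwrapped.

(1.3750, -5.0000, 3.1416)

θ' = 3.1416 + 0.0·1.5 = 3.1416
ω = 0 → straight: x' = 2.5 + 0.75·cos(3.1416)·1.5 = 1.3750
y' = -5 + 0.75·sin(3.1416)·1.5 = -5.0000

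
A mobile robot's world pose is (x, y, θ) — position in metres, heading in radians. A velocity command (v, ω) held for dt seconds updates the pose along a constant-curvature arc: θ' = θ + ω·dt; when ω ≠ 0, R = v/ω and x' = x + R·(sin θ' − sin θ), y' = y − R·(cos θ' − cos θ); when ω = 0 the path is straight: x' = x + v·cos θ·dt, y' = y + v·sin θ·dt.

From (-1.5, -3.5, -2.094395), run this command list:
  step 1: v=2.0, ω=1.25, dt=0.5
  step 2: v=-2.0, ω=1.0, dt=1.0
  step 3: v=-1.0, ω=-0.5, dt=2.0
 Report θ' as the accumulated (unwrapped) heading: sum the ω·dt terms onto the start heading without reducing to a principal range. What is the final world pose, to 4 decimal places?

step 1: θ'=-1.4694 (R=1.6000) → pose (-1.7061, -4.4620, -1.4694)
step 2: θ'=-0.4694 (R=-2.0000) → pose (-2.7912, -2.8807, -0.4694)
step 3: θ'=-1.4694 (R=2.0000) → pose (-3.8762, -1.2995, -1.4694)

(-3.8762, -1.2995, -1.4694)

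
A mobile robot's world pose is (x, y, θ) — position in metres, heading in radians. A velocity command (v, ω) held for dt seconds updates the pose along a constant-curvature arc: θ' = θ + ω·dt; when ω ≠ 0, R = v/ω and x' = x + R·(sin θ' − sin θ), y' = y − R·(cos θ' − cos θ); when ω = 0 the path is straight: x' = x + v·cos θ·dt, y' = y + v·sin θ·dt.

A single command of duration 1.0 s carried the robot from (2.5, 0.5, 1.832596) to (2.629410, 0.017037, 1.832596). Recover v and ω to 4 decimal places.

v = -0.5000, ω = 0.0000

Δθ = 1.832596 − 1.832596 = 0.000000
ω = Δθ/dt = 0.000000/1.0 = 0.0000
ω = 0 → v = (Δx·cos θ + Δy·sin θ)/dt = -0.5000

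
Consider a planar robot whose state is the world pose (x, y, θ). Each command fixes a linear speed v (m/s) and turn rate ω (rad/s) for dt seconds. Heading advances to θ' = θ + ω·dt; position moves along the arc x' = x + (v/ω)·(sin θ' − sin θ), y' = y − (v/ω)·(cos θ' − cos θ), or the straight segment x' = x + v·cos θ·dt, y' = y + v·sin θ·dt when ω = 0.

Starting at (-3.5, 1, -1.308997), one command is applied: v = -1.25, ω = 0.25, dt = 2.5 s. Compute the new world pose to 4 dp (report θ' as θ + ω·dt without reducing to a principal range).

θ' = -1.3090 + 0.25·2.5 = -0.6840
R = v/ω = -1.25/0.25 = -5.0000
x' = -3.5 + -5.0000·(sin -0.6840 − sin -1.3090) = -5.1701
y' = 1 − -5.0000·(cos -0.6840 − cos -1.3090) = 3.5812

(-5.1701, 3.5812, -0.6840)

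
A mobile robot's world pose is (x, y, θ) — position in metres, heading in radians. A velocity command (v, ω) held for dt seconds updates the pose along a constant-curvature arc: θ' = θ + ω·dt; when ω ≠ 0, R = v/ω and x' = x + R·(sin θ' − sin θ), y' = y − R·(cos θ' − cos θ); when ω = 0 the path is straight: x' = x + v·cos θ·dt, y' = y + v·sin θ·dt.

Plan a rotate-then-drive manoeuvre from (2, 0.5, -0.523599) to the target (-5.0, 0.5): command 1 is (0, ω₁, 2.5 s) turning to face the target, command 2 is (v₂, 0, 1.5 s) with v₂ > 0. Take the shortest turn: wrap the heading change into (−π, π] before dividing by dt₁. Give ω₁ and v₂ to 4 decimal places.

ω₁ = -1.0472, v₂ = 4.6667

heading to target = atan2(0.5−0.5, -5−2) = 3.1416
Δθ = wrap(3.1416 − -0.5236) = -2.6180; ω₁ = Δθ/dt₁ = -1.0472
distance = √((-5−2)² + (0.5−0.5)²) = 7.0000; v₂ = distance/dt₂ = 4.6667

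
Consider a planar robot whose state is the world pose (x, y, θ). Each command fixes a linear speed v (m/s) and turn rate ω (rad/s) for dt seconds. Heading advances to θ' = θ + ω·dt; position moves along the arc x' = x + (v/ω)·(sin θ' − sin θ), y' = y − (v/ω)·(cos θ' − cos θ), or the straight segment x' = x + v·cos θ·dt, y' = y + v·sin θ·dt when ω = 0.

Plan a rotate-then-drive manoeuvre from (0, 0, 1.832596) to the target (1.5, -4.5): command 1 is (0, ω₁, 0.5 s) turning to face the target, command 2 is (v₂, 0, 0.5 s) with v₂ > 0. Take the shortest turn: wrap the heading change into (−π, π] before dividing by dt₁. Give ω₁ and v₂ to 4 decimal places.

heading to target = atan2(-4.5−0, 1.5−0) = -1.2490
Δθ = wrap(-1.2490 − 1.8326) = -3.0816; ω₁ = Δθ/dt₁ = -6.1633
distance = √((1.5−0)² + (-4.5−0)²) = 4.7434; v₂ = distance/dt₂ = 9.4868

ω₁ = -6.1633, v₂ = 9.4868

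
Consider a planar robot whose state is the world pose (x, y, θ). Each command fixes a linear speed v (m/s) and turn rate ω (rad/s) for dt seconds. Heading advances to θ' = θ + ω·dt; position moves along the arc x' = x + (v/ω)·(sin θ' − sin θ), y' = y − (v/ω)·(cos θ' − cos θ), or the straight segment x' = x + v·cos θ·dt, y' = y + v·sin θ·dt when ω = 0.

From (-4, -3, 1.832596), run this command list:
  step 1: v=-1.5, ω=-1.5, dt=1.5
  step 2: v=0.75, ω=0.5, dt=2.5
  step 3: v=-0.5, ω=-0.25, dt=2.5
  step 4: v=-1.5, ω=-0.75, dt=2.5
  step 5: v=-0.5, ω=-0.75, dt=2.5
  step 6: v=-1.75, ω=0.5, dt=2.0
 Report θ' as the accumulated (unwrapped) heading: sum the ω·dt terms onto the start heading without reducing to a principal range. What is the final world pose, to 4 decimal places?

step 1: θ'=-0.4174 (R=1.0000) → pose (-5.3713, -4.1730, -0.4174)
step 2: θ'=0.8326 (R=1.5000) → pose (-3.6537, -3.8112, 0.8326)
step 3: θ'=0.2076 (R=2.0000) → pose (-4.7209, -4.4223, 0.2076)
step 4: θ'=-1.6674 (R=2.0000) → pose (-7.1237, -2.2724, -1.6674)
step 5: θ'=-3.5424 (R=0.6667) → pose (-6.2001, -1.7228, -3.5424)
step 6: θ'=-2.5424 (R=-3.5000) → pose (-2.8606, -1.3905, -2.5424)

(-2.8606, -1.3905, -2.5424)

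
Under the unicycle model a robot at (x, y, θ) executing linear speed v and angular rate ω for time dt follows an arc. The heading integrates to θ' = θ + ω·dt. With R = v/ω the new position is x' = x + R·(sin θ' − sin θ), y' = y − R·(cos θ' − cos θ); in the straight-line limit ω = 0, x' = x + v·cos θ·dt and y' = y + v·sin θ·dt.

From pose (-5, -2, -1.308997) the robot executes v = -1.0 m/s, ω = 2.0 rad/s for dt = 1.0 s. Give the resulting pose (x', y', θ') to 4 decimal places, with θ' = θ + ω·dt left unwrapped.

(-5.8016, -1.7441, 0.6910)

θ' = -1.3090 + 2.0·1.0 = 0.6910
R = v/ω = -1.0/2.0 = -0.5000
x' = -5 + -0.5000·(sin 0.6910 − sin -1.3090) = -5.8016
y' = -2 − -0.5000·(cos 0.6910 − cos -1.3090) = -1.7441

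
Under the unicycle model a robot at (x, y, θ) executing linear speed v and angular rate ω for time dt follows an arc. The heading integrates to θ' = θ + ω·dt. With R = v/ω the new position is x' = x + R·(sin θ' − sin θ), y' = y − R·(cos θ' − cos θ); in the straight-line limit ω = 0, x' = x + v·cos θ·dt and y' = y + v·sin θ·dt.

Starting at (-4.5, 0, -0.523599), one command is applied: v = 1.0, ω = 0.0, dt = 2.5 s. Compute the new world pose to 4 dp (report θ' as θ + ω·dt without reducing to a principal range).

(-2.3349, -1.2500, -0.5236)

θ' = -0.5236 + 0.0·2.5 = -0.5236
ω = 0 → straight: x' = -4.5 + 1.0·cos(-0.5236)·2.5 = -2.3349
y' = 0 + 1.0·sin(-0.5236)·2.5 = -1.2500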